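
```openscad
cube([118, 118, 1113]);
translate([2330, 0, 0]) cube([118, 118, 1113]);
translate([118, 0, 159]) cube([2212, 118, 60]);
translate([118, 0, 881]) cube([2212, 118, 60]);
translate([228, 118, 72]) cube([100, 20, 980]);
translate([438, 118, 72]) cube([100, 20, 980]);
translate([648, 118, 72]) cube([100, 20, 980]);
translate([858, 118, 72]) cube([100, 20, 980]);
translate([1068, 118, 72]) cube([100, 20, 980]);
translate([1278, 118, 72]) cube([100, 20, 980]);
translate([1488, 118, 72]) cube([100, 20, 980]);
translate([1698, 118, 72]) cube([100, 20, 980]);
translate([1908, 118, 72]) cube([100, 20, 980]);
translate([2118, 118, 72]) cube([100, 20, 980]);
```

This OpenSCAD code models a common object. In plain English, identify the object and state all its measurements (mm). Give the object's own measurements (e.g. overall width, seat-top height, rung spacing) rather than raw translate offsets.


A fence section. Two 118×118 mm posts, 1113 mm tall, stand on the floor with a clear span of 2212 mm between their inner faces. Two horizontal rails of 118×60 mm section span the gap between the posts with their undersides at z = 159 mm and z = 881 mm, flush with the posts' −y face. 10 pickets, each 100 mm wide, 20 mm thick and 980 mm tall, are fixed to the +y face of the rails with their bottoms at z = 72 mm, spaced across the span with a 110 mm gap after the −x post and between neighbouring pickets, with 112 mm left before the +x post.


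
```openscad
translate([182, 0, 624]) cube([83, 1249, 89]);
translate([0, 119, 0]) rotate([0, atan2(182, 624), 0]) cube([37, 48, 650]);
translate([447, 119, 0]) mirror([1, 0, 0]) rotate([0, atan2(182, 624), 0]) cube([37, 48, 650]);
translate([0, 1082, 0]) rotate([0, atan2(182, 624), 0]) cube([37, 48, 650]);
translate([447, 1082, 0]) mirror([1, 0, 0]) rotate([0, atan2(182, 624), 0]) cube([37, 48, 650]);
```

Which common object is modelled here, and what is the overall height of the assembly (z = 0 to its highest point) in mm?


A sawhorse. The overall height is 713 mm.

A beam across two mirrored pairs of raked legs — a sawhorse. The beam's underside is at z = 624 (matching the legs' vertical rise in atan2(182, 624)) and the beam is 89 mm tall, so its top is at 624 + 89 = 713 mm. The raked legs top out at the beam's underside, so that is the highest point.


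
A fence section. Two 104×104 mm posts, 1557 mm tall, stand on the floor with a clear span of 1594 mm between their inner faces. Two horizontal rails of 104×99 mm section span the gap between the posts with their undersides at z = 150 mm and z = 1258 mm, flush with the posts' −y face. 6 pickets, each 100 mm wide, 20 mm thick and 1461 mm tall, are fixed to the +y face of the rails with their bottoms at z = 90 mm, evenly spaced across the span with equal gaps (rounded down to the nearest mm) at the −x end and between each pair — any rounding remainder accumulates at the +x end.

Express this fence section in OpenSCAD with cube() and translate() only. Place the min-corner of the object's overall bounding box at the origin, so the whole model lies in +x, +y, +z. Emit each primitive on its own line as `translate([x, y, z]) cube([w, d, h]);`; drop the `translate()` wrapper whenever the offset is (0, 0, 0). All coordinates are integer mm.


cube([104, 104, 1557]);
translate([1698, 0, 0]) cube([104, 104, 1557]);
translate([104, 0, 150]) cube([1594, 104, 99]);
translate([104, 0, 1258]) cube([1594, 104, 99]);
translate([246, 104, 90]) cube([100, 20, 1461]);
translate([488, 104, 90]) cube([100, 20, 1461]);
translate([730, 104, 90]) cube([100, 20, 1461]);
translate([972, 104, 90]) cube([100, 20, 1461]);
translate([1214, 104, 90]) cube([100, 20, 1461]);
translate([1456, 104, 90]) cube([100, 20, 1461]);


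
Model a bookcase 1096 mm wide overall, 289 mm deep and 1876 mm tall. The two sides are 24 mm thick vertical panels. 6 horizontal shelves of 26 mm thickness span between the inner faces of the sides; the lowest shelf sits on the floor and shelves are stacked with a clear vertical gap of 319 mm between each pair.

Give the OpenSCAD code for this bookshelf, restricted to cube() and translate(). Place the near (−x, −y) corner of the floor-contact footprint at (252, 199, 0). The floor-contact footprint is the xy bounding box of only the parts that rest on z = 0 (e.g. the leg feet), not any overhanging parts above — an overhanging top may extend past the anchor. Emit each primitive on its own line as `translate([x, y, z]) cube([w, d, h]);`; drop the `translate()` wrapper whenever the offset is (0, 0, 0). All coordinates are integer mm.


translate([252, 199, 0]) cube([24, 289, 1876]);
translate([1324, 199, 0]) cube([24, 289, 1876]);
translate([276, 199, 0]) cube([1048, 289, 26]);
translate([276, 199, 345]) cube([1048, 289, 26]);
translate([276, 199, 690]) cube([1048, 289, 26]);
translate([276, 199, 1035]) cube([1048, 289, 26]);
translate([276, 199, 1380]) cube([1048, 289, 26]);
translate([276, 199, 1725]) cube([1048, 289, 26]);


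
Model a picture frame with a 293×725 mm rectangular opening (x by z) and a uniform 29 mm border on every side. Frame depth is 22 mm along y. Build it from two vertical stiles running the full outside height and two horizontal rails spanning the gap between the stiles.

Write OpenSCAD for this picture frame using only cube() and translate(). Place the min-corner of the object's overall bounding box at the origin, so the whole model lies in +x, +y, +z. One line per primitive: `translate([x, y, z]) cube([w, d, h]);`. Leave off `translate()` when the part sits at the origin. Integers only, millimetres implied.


cube([29, 22, 783]);
translate([322, 0, 0]) cube([29, 22, 783]);
translate([29, 0, 0]) cube([293, 22, 29]);
translate([29, 0, 754]) cube([293, 22, 29]);


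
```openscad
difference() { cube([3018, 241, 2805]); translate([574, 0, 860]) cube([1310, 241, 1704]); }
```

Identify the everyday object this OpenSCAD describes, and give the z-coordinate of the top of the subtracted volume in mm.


A wall with a window opening. The window head height is 2564 mm.

A wall with a rectangular opening subtracted — a window. Sill at z = 860, opening 1704 mm tall, so the head is at 860 + 1704 = 2564 mm.


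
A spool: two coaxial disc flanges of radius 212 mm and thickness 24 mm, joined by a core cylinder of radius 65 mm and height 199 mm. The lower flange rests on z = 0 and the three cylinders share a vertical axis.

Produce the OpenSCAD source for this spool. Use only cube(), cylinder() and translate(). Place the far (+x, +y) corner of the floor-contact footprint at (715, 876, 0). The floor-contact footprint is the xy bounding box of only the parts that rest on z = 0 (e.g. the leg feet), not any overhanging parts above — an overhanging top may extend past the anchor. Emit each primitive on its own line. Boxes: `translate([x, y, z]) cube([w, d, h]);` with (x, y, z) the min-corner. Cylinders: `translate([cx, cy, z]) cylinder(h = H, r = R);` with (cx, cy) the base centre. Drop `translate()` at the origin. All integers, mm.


translate([503, 664, 0]) cylinder(h = 24, r = 212);
translate([503, 664, 24]) cylinder(h = 199, r = 65);
translate([503, 664, 223]) cylinder(h = 24, r = 212);


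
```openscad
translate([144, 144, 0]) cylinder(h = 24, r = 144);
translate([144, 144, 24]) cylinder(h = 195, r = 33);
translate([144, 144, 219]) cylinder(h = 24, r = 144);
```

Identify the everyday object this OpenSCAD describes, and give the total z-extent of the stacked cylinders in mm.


A spool. The overall height is 243 mm.

Three coaxial cylinders, large–small–large — a spool. Two 24 mm flanges and a 195 mm core give 24 + 195 + 24 = 243 mm.


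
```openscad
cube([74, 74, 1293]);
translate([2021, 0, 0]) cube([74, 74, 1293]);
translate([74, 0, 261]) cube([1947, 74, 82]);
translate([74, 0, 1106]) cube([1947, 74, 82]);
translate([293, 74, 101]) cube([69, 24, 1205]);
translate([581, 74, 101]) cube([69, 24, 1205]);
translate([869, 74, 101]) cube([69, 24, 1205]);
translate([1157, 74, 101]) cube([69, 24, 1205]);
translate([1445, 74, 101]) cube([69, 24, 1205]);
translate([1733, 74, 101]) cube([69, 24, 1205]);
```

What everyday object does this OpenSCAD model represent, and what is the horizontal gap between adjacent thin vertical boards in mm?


A fence section. The picket gap is 219 mm.

Two posts, two rails, 6 pickets — a fence section. Span 1947 mm holds 6 pickets of 69 mm with 7 equal gaps: ⌊(1947 − 6·69) / 7⌋ = 219 mm.


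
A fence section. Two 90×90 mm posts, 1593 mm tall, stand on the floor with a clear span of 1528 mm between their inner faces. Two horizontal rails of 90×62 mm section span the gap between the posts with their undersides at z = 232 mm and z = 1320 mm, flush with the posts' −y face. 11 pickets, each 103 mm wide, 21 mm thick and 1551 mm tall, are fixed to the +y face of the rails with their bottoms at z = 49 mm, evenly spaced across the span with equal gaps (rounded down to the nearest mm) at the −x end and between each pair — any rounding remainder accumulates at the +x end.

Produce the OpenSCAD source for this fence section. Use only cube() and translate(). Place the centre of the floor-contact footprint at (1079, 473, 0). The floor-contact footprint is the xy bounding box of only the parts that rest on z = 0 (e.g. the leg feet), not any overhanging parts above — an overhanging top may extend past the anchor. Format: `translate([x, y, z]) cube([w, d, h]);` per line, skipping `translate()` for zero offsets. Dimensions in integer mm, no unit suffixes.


translate([225, 428, 0]) cube([90, 90, 1593]);
translate([1843, 428, 0]) cube([90, 90, 1593]);
translate([315, 428, 232]) cube([1528, 90, 62]);
translate([315, 428, 1320]) cube([1528, 90, 62]);
translate([347, 518, 49]) cube([103, 21, 1551]);
translate([482, 518, 49]) cube([103, 21, 1551]);
translate([617, 518, 49]) cube([103, 21, 1551]);
translate([752, 518, 49]) cube([103, 21, 1551]);
translate([887, 518, 49]) cube([103, 21, 1551]);
translate([1022, 518, 49]) cube([103, 21, 1551]);
translate([1157, 518, 49]) cube([103, 21, 1551]);
translate([1292, 518, 49]) cube([103, 21, 1551]);
translate([1427, 518, 49]) cube([103, 21, 1551]);
translate([1562, 518, 49]) cube([103, 21, 1551]);
translate([1697, 518, 49]) cube([103, 21, 1551]);


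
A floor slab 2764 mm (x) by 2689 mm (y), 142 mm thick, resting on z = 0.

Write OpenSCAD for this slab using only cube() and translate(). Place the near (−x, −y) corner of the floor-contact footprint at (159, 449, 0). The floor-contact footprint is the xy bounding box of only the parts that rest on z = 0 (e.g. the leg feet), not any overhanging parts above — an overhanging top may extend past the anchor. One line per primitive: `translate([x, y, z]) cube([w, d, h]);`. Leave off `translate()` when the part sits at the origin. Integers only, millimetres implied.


translate([159, 449, 0]) cube([2764, 2689, 142]);


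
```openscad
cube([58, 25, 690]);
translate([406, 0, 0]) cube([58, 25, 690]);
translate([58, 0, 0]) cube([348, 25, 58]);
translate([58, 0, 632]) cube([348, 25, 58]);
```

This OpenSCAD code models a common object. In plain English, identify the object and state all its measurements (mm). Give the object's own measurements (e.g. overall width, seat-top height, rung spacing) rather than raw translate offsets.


A rectangular picture frame lying in the x–z plane (depth along y). The opening is 348 mm wide (x) by 574 mm tall (z), surrounded by a border 58 mm wide on all four sides. The frame is 25 mm deep and is made of two full-height vertical stiles with two horizontal rails fitted between them.


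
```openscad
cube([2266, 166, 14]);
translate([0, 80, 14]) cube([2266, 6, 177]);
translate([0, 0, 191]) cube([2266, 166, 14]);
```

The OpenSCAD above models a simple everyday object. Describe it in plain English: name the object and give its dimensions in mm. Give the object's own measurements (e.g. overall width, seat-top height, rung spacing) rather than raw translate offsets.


An I-beam lying along x, 2266 mm long. Overall section height 205 mm. Two flanges 166 mm wide (y) and 14 mm thick, one on the floor and one at the top; a web 6 mm thick runs between them, centred on the flange width.


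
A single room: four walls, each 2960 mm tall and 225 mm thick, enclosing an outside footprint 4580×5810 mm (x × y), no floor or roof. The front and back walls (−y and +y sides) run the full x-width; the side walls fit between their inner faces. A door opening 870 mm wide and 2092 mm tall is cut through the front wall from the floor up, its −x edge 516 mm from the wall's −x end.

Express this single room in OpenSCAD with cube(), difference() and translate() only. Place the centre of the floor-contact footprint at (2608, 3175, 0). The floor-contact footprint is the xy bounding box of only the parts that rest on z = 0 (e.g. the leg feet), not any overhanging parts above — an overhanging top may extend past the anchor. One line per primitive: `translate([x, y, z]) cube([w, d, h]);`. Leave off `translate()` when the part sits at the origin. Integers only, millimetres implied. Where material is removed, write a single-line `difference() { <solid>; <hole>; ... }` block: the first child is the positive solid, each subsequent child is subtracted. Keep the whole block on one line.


difference() { translate([318, 270, 0]) cube([4580, 225, 2960]); translate([834, 270, 0]) cube([870, 225, 2092]); }
translate([318, 5855, 0]) cube([4580, 225, 2960]);
translate([318, 495, 0]) cube([225, 5360, 2960]);
translate([4673, 495, 0]) cube([225, 5360, 2960]);


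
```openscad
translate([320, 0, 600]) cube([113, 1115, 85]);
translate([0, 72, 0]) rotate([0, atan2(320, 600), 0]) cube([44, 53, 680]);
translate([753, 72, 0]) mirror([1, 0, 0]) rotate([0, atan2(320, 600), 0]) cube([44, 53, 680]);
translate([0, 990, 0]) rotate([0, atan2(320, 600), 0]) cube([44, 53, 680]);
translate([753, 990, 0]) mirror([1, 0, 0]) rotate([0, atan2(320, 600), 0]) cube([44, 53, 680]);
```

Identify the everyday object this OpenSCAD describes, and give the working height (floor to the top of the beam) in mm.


A sawhorse. The overall height is 685 mm.

A beam across two mirrored pairs of raked legs — a sawhorse. The beam's underside is at z = 600 (matching the legs' vertical rise in atan2(320, 600)) and the beam is 85 mm tall, so its top is at 600 + 85 = 685 mm. The raked legs top out at the beam's underside, so that is the highest point.


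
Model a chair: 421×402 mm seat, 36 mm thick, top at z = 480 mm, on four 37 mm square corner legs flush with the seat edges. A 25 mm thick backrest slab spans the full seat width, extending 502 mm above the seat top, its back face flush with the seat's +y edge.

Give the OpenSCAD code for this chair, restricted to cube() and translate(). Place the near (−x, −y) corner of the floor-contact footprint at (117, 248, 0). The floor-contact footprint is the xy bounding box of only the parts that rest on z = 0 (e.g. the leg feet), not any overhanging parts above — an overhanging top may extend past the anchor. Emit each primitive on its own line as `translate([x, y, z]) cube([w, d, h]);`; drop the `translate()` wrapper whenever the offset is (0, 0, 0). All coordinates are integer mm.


// leg_h = 480 - 36 = 444
translate([117, 248, 444]) cube([421, 402, 36]);
translate([117, 248, 0]) cube([37, 37, 444]);
translate([501, 248, 0]) cube([37, 37, 444]);
translate([117, 613, 0]) cube([37, 37, 444]);
translate([501, 613, 0]) cube([37, 37, 444]);
translate([117, 625, 480]) cube([421, 25, 502]);


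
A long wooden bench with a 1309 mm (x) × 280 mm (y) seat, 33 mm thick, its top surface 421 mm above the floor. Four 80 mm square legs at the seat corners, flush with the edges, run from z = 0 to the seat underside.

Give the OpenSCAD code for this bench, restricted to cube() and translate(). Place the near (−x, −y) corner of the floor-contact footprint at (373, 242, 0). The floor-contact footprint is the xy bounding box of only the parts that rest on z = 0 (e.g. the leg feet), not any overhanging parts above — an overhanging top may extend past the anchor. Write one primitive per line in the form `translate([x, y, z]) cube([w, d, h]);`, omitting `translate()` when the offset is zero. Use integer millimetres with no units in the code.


translate([373, 242, 388]) cube([1309, 280, 33]);
translate([373, 242, 0]) cube([80, 80, 388]);
translate([373, 442, 0]) cube([80, 80, 388]);
translate([1602, 242, 0]) cube([80, 80, 388]);
translate([1602, 442, 0]) cube([80, 80, 388]);


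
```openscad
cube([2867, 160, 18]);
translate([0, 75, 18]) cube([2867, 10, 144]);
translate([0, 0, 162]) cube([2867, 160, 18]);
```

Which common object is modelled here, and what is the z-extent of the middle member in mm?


An I-beam. The web height is 144 mm.

Two wide flanges with a thin centred web — an I-beam. Overall 180 mm minus two 18 mm flanges gives a web of 180 − 2·18 = 144 mm.


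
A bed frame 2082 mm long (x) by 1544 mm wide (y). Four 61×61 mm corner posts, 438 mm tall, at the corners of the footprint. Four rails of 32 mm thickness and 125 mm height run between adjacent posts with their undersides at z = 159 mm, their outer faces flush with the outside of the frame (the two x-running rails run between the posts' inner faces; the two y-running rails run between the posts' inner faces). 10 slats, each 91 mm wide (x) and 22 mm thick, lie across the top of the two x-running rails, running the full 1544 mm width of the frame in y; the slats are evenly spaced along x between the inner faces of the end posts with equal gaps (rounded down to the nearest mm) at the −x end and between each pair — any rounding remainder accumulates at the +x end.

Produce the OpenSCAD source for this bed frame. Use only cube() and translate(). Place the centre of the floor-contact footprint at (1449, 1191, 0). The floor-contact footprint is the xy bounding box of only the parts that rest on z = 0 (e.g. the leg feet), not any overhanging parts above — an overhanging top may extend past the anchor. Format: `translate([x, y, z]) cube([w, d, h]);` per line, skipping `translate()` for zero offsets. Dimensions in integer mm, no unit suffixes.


translate([408, 419, 0]) cube([61, 61, 438]);
translate([408, 1902, 0]) cube([61, 61, 438]);
translate([2429, 419, 0]) cube([61, 61, 438]);
translate([2429, 1902, 0]) cube([61, 61, 438]);
translate([469, 419, 159]) cube([1960, 32, 125]);
translate([469, 1931, 159]) cube([1960, 32, 125]);
translate([408, 480, 159]) cube([32, 1422, 125]);
translate([2458, 480, 159]) cube([32, 1422, 125]);
translate([564, 419, 284]) cube([91, 1544, 22]);
translate([750, 419, 284]) cube([91, 1544, 22]);
translate([936, 419, 284]) cube([91, 1544, 22]);
translate([1122, 419, 284]) cube([91, 1544, 22]);
translate([1308, 419, 284]) cube([91, 1544, 22]);
translate([1494, 419, 284]) cube([91, 1544, 22]);
translate([1680, 419, 284]) cube([91, 1544, 22]);
translate([1866, 419, 284]) cube([91, 1544, 22]);
translate([2052, 419, 284]) cube([91, 1544, 22]);
translate([2238, 419, 284]) cube([91, 1544, 22]);


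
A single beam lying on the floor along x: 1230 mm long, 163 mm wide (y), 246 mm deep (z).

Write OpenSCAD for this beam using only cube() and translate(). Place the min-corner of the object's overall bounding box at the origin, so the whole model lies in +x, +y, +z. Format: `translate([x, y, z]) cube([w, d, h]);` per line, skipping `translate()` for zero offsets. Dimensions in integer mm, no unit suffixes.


cube([1230, 163, 246]);


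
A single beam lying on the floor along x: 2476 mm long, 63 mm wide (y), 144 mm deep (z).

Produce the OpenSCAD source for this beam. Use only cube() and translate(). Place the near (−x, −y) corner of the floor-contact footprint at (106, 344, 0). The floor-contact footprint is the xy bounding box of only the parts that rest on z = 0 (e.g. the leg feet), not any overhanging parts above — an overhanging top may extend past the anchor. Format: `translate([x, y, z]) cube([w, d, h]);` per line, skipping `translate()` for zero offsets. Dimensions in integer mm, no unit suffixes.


translate([106, 344, 0]) cube([2476, 63, 144]);


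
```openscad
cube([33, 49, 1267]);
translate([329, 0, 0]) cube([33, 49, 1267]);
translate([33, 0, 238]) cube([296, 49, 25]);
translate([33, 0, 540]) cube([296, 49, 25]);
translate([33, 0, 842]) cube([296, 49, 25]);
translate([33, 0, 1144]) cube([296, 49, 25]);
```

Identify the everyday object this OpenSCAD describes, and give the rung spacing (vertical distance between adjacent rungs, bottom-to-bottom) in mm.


A ladder. The rung spacing is 302 mm.

Two tall 33×49 posts with 4 short bars between them — a ladder. Adjacent rungs sit at z = 238 and z = 540, so the spacing is 540 − 238 = 302 mm.


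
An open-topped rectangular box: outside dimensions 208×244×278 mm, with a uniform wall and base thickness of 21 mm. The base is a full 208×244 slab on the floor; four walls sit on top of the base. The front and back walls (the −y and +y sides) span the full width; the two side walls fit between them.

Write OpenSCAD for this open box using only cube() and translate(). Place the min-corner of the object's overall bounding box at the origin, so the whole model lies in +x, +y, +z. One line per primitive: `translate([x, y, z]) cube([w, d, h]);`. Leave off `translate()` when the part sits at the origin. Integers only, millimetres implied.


cube([208, 244, 21]);
translate([0, 0, 21]) cube([208, 21, 257]);
translate([0, 223, 21]) cube([208, 21, 257]);
translate([0, 21, 21]) cube([21, 202, 257]);
translate([187, 21, 21]) cube([21, 202, 257]);


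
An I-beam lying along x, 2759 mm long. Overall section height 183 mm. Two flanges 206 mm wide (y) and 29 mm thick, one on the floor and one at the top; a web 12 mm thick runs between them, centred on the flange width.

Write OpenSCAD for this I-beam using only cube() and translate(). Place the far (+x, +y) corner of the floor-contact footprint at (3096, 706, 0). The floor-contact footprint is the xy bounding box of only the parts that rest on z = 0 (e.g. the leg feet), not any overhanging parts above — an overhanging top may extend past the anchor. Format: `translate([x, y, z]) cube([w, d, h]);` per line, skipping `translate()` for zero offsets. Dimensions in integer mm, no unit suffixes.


translate([337, 500, 0]) cube([2759, 206, 29]);
translate([337, 597, 29]) cube([2759, 12, 125]);
translate([337, 500, 154]) cube([2759, 206, 29]);


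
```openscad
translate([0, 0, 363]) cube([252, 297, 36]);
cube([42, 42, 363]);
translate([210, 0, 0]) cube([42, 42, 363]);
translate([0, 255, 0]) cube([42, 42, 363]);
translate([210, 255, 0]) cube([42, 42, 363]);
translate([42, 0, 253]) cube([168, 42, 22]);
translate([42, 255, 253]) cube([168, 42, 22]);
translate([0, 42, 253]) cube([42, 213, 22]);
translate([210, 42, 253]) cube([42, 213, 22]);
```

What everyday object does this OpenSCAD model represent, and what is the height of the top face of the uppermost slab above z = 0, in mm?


A stool. The seat height is 399 mm.

A 252×297×36 slab at z = 363 on four corner posts — a stool. The seat top is 363 + 36 = 399 mm.


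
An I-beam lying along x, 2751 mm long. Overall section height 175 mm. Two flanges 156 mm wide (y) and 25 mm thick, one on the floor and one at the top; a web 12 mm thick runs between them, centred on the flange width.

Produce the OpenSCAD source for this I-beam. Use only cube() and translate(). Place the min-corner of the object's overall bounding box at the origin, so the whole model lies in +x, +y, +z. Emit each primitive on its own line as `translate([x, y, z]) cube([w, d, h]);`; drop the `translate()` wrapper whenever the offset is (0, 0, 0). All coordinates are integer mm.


cube([2751, 156, 25]);
translate([0, 72, 25]) cube([2751, 12, 125]);
translate([0, 0, 150]) cube([2751, 156, 25]);


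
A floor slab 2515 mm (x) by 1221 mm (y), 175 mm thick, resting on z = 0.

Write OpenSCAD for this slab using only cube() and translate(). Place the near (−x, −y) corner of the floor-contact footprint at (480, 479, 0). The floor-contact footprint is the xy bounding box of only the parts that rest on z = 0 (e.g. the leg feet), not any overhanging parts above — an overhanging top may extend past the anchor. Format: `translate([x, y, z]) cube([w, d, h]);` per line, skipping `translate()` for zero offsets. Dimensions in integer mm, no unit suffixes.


translate([480, 479, 0]) cube([2515, 1221, 175]);


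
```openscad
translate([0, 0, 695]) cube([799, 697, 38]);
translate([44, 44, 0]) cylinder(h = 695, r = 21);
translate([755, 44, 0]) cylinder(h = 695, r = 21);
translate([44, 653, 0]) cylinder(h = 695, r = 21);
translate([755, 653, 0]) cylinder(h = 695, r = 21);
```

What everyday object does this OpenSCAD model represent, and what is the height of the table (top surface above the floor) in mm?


A table. The table height is 733 mm.

A 799×697×38 slab sits at z = 695 on four Ø42 mm round legs — a table. The top surface is at 695 + 38 = 733 mm.


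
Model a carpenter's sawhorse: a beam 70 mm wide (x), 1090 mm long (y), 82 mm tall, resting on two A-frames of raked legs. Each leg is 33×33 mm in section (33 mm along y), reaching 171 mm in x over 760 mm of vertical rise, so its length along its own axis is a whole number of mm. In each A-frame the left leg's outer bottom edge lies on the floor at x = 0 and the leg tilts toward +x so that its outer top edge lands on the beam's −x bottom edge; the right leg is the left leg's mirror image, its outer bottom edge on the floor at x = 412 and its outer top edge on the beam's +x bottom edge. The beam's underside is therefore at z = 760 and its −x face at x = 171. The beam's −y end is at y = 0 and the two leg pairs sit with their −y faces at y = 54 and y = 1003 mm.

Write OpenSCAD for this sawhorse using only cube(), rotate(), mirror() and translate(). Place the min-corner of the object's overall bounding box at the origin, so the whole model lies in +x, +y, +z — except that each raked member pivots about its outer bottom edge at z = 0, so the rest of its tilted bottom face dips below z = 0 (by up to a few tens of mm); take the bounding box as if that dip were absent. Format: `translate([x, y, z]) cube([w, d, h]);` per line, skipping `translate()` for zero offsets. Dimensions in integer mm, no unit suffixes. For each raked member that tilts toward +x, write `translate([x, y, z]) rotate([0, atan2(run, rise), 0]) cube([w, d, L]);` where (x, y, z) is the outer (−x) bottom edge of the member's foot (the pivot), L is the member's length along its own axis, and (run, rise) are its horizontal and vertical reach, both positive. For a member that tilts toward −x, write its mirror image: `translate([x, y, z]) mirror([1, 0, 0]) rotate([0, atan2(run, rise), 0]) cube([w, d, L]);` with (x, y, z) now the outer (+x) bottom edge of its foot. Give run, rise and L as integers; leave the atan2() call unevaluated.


translate([171, 0, 760]) cube([70, 1090, 82]);
translate([0, 54, 0]) rotate([0, atan2(171, 760), 0]) cube([33, 33, 779]);
translate([412, 54, 0]) mirror([1, 0, 0]) rotate([0, atan2(171, 760), 0]) cube([33, 33, 779]);
translate([0, 1003, 0]) rotate([0, atan2(171, 760), 0]) cube([33, 33, 779]);
translate([412, 1003, 0]) mirror([1, 0, 0]) rotate([0, atan2(171, 760), 0]) cube([33, 33, 779]);


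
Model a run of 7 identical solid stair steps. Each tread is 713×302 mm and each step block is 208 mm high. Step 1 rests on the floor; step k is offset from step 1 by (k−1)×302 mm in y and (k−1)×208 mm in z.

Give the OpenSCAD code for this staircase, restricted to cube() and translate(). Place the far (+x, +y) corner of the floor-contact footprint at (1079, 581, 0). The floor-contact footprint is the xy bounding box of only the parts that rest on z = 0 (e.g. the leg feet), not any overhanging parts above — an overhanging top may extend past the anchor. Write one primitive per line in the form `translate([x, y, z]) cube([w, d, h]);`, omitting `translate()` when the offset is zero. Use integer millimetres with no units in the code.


translate([366, 279, 0]) cube([713, 302, 208]);
translate([366, 581, 208]) cube([713, 302, 208]);
translate([366, 883, 416]) cube([713, 302, 208]);
translate([366, 1185, 624]) cube([713, 302, 208]);
translate([366, 1487, 832]) cube([713, 302, 208]);
translate([366, 1789, 1040]) cube([713, 302, 208]);
translate([366, 2091, 1248]) cube([713, 302, 208]);


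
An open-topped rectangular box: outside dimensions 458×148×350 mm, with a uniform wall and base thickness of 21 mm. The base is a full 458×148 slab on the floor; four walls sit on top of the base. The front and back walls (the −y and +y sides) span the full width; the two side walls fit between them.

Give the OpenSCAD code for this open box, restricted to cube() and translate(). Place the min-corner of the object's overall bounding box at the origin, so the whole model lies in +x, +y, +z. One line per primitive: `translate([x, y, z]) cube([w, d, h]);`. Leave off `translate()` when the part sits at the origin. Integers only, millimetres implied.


cube([458, 148, 21]);
translate([0, 0, 21]) cube([458, 21, 329]);
translate([0, 127, 21]) cube([458, 21, 329]);
translate([0, 21, 21]) cube([21, 106, 329]);
translate([437, 21, 21]) cube([21, 106, 329]);


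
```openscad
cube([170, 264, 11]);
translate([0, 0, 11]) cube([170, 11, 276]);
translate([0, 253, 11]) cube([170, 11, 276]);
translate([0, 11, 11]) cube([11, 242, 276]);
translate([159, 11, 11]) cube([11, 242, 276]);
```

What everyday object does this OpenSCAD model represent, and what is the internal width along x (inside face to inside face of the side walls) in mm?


An open box. The internal width is 148 mm.

A 170×264 base slab with four walls standing on it — an open box. The base is 170 mm wide and the walls are 11 mm thick, so the internal width is 170 − 2 × 11 = 148 mm.


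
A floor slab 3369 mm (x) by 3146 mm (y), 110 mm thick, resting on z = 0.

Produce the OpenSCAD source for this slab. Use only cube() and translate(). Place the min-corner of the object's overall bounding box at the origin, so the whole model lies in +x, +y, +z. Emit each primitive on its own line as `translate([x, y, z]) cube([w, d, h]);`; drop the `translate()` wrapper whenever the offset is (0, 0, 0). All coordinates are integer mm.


cube([3369, 3146, 110]);


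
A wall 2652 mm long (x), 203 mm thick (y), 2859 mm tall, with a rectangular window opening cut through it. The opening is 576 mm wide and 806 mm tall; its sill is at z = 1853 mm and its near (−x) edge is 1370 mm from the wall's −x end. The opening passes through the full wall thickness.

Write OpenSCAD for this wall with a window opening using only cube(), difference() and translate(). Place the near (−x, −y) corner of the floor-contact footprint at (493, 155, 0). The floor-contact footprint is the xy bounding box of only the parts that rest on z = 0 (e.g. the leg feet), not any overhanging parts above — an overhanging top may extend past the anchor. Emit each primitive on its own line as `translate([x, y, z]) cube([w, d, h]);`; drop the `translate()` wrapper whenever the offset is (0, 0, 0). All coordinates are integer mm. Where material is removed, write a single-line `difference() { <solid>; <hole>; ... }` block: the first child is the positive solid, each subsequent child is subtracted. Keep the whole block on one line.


difference() { translate([493, 155, 0]) cube([2652, 203, 2859]); translate([1863, 155, 1853]) cube([576, 203, 806]); }


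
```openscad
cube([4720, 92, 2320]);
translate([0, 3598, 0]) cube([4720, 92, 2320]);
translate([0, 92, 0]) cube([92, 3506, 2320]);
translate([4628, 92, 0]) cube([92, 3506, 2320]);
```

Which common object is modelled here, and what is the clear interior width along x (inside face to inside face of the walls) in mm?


A house (or room) frame. The interior width is 4536 mm.

Four 2320 mm walls enclosing a rectangle with no floor or roof — a room or house frame. Outside width is 4720 mm and wall thickness is 92 mm, so the interior width is 4720 − 2 × 92 = 4536 mm.


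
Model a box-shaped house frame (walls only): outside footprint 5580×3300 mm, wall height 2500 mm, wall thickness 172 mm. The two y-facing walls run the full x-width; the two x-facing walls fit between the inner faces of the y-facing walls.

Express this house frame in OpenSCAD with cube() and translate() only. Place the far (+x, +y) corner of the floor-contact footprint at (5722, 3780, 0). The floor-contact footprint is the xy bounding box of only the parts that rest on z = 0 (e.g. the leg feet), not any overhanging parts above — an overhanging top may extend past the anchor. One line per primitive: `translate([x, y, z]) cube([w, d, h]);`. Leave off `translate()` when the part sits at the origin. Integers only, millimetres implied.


translate([142, 480, 0]) cube([5580, 172, 2500]);
translate([142, 3608, 0]) cube([5580, 172, 2500]);
translate([142, 652, 0]) cube([172, 2956, 2500]);
translate([5550, 652, 0]) cube([172, 2956, 2500]);


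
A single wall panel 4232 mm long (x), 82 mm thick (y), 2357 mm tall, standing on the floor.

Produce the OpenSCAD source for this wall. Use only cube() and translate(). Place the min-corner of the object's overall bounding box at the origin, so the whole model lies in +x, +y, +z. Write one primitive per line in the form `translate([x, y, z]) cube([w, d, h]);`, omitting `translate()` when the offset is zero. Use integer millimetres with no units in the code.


cube([4232, 82, 2357]);


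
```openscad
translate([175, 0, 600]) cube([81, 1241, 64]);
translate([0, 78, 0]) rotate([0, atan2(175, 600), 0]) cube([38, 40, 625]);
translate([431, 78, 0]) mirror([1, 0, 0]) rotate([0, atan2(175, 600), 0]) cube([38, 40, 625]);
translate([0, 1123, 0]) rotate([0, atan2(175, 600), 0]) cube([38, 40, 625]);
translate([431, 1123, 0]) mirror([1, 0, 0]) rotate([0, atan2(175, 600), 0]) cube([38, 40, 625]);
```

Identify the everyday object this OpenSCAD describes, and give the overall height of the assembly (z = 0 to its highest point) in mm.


A sawhorse. The overall height is 664 mm.

A beam across two mirrored pairs of raked legs — a sawhorse. The beam's underside is at z = 600 (matching the legs' vertical rise in atan2(175, 600)) and the beam is 64 mm tall, so its top is at 600 + 64 = 664 mm. The raked legs top out at the beam's underside, so that is the highest point.


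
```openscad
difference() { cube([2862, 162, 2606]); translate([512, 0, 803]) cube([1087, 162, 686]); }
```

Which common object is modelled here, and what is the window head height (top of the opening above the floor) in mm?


A wall with a window opening. The window head height is 1489 mm.

A wall with a rectangular opening subtracted — a window. Sill at z = 803, opening 686 mm tall, so the head is at 803 + 686 = 1489 mm.


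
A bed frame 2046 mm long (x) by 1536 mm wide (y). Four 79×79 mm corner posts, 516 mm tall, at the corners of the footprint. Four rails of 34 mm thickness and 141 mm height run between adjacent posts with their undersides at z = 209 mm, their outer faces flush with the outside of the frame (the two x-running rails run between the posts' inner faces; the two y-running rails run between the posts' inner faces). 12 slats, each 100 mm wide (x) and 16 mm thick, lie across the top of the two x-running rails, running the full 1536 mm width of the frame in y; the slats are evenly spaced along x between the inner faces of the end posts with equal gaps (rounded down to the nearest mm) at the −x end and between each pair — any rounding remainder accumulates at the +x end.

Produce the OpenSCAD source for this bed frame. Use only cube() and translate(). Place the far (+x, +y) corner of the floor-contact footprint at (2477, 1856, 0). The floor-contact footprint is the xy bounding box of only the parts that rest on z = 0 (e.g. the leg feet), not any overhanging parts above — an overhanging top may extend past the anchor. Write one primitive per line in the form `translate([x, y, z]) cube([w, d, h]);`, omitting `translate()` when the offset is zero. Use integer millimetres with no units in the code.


// slat z = rail_z + rail_h = 209 + 141 = 350
// slat gap = ⌊(1888 − 12·100) / 13⌋ = 52
translate([431, 320, 0]) cube([79, 79, 516]);
translate([431, 1777, 0]) cube([79, 79, 516]);
translate([2398, 320, 0]) cube([79, 79, 516]);
translate([2398, 1777, 0]) cube([79, 79, 516]);
translate([510, 320, 209]) cube([1888, 34, 141]);
translate([510, 1822, 209]) cube([1888, 34, 141]);
translate([431, 399, 209]) cube([34, 1378, 141]);
translate([2443, 399, 209]) cube([34, 1378, 141]);
translate([562, 320, 350]) cube([100, 1536, 16]);
translate([714, 320, 350]) cube([100, 1536, 16]);
translate([866, 320, 350]) cube([100, 1536, 16]);
translate([1018, 320, 350]) cube([100, 1536, 16]);
translate([1170, 320, 350]) cube([100, 1536, 16]);
translate([1322, 320, 350]) cube([100, 1536, 16]);
translate([1474, 320, 350]) cube([100, 1536, 16]);
translate([1626, 320, 350]) cube([100, 1536, 16]);
translate([1778, 320, 350]) cube([100, 1536, 16]);
translate([1930, 320, 350]) cube([100, 1536, 16]);
translate([2082, 320, 350]) cube([100, 1536, 16]);
translate([2234, 320, 350]) cube([100, 1536, 16]);


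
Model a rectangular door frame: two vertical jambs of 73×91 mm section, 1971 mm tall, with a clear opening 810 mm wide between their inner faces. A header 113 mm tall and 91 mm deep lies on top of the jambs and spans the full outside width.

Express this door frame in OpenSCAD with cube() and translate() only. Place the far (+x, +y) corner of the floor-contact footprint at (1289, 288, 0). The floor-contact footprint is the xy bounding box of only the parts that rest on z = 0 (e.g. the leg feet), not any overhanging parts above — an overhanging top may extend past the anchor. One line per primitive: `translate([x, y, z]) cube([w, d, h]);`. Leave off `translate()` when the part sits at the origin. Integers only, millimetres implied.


translate([333, 197, 0]) cube([73, 91, 1971]);
translate([1216, 197, 0]) cube([73, 91, 1971]);
translate([333, 197, 1971]) cube([956, 91, 113]);


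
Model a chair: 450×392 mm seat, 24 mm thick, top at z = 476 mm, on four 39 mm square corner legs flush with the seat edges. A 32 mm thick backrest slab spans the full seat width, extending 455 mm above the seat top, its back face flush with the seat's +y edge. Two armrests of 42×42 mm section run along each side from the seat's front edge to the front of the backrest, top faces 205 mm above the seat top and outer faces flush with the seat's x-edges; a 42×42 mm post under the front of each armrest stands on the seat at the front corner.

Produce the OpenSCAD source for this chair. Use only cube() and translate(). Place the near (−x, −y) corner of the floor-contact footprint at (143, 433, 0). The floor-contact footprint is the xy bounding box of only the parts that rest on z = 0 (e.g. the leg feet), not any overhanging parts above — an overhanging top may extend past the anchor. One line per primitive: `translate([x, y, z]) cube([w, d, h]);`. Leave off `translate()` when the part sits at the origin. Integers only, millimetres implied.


// leg_h = 476 - 24 = 452
// arm post h = 205 - 42 = 163
translate([143, 433, 452]) cube([450, 392, 24]);
translate([143, 433, 0]) cube([39, 39, 452]);
translate([554, 433, 0]) cube([39, 39, 452]);
translate([143, 786, 0]) cube([39, 39, 452]);
translate([554, 786, 0]) cube([39, 39, 452]);
translate([143, 793, 476]) cube([450, 32, 455]);
translate([143, 433, 639]) cube([42, 360, 42]);
translate([551, 433, 639]) cube([42, 360, 42]);
translate([143, 433, 476]) cube([42, 42, 163]);
translate([551, 433, 476]) cube([42, 42, 163]);


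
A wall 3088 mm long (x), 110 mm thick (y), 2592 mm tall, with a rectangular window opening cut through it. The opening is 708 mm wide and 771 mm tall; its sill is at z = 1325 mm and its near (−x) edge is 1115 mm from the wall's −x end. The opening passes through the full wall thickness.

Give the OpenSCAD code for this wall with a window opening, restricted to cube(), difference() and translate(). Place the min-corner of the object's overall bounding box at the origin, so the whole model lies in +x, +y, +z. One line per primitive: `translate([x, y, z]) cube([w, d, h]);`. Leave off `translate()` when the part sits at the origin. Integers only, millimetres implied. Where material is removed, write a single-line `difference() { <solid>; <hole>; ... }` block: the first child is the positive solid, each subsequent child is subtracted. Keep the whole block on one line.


difference() { cube([3088, 110, 2592]); translate([1115, 0, 1325]) cube([708, 110, 771]); }
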